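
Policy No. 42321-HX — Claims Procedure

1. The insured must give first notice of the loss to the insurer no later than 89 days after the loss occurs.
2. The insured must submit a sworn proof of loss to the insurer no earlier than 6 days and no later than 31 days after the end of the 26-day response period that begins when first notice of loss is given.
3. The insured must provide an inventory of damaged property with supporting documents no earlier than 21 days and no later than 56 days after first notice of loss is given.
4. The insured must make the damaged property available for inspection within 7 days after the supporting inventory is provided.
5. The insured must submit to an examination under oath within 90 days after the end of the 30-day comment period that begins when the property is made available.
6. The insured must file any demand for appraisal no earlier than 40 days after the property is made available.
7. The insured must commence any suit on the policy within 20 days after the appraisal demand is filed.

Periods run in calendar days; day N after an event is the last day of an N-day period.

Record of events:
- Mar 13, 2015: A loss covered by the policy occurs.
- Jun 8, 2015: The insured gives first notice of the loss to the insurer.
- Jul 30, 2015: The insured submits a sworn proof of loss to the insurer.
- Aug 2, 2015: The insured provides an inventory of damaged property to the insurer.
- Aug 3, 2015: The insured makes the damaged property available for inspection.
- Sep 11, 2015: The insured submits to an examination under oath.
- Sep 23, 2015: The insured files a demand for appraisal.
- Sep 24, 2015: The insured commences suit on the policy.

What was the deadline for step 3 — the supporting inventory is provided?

Aug 3, 2015

Step 3 runs from Jun 8, 2015, when first notice of loss is given. The window is 21–56 days after Jun 8, 2015; it closes on Aug 3, 2015.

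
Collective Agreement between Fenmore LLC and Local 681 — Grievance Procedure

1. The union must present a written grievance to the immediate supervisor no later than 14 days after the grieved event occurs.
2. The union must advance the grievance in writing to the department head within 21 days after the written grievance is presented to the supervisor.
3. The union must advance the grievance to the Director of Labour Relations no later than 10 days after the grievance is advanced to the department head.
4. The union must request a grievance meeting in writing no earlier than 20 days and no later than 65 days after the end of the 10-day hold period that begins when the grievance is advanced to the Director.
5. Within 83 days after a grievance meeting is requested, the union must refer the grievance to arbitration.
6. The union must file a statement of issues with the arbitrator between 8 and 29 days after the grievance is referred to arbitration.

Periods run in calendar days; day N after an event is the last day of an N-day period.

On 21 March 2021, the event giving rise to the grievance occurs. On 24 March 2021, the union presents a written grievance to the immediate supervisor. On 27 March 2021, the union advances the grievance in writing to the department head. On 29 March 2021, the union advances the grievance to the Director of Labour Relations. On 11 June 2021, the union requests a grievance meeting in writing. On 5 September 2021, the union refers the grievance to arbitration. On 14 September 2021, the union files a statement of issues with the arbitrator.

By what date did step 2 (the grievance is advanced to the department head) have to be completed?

14 April 2021

Step 2 runs from 24 March 2021, when the written grievance is presented to the supervisor. 21 days after 24 March 2021 is 14 April 2021.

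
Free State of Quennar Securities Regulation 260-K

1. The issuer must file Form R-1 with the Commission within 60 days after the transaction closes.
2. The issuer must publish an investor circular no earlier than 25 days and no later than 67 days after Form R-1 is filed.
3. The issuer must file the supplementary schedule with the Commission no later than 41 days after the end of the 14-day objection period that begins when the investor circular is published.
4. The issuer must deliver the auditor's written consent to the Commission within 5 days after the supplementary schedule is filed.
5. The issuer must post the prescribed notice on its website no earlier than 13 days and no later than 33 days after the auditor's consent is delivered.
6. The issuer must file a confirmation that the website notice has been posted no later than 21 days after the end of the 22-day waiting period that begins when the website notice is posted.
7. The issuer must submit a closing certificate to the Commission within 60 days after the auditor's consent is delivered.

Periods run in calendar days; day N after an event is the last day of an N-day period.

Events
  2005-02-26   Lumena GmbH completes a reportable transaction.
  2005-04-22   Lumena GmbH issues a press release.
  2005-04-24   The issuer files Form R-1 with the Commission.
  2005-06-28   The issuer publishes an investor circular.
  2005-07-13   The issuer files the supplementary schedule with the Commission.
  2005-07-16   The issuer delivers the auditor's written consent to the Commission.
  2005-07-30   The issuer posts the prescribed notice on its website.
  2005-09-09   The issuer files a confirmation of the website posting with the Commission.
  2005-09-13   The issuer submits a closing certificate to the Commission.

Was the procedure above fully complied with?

Yes

Step 1: 60 days after 2005-02-26 (when the transaction closes) is 2005-04-27; 2005-04-24 is within that limit.
Step 2: the window is 25–67 days after 2005-04-24 (when Form R-1 is filed), so 2005-05-19 through 2005-06-30; done 2005-06-28, which is between those dates.
Step 3: 41 days after 2005-07-12 (end of the 14-day objection period, which began when the investor circular is published on 2005-06-28) is 2005-08-22; completed 2005-07-13, before the deadline.
Step 4: 5 days after 2005-07-13 (when the supplementary schedule is filed) is 2005-07-18; completed 2005-07-16, before the deadline.
Step 5: the window is 13–33 days after 2005-07-16 (when the auditor's consent is delivered), so 2005-07-29 through 2005-08-18; done 2005-07-30, which is between those dates.
Step 6: 21 days after 2005-08-21 (end of the 22-day waiting period, which began when the website notice is posted on 2005-07-30) is 2005-09-11; done 2005-09-09 — timely.
Step 7: 60 days after 2005-07-16 (when the auditor's consent is delivered) is 2005-09-14; completed 2005-09-13, before the deadline.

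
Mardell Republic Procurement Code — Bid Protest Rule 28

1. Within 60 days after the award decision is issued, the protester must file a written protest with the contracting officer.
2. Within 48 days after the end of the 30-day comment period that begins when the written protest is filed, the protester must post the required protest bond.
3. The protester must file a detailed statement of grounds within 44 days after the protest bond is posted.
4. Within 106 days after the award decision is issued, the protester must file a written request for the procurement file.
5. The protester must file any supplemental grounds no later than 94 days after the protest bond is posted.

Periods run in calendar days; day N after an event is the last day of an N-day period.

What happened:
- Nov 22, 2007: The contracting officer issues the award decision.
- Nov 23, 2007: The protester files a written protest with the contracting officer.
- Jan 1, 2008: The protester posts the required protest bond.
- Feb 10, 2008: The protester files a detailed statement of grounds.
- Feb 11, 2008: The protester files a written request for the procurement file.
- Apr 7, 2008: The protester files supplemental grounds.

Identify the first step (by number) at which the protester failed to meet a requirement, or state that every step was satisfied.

Step 1: 60 days after Nov 22, 2007 (when the award decision is issued) is Jan 21, 2008; completed Nov 23, 2007, before the deadline.
Step 2: 48 days after Dec 23, 2007 (end of the 30-day comment period, which began when the written protest is filed on Nov 23, 2007) is Feb 9, 2008; done Jan 1, 2008 — timely.
Step 3: 44 days after Jan 1, 2008 (when the protest bond is posted) is Feb 14, 2008; done Feb 10, 2008 — timely.
Step 4: 106 days after Nov 22, 2007 (when the award decision is issued) is Mar 7, 2008; completed Feb 11, 2008, before the deadline.
Step 5: 94 days after Jan 1, 2008 (when the protest bond is posted) is Apr 4, 2008; done Apr 7, 2008 — 3 days late.
The procedure was therefore not followed at step 5.

Step 5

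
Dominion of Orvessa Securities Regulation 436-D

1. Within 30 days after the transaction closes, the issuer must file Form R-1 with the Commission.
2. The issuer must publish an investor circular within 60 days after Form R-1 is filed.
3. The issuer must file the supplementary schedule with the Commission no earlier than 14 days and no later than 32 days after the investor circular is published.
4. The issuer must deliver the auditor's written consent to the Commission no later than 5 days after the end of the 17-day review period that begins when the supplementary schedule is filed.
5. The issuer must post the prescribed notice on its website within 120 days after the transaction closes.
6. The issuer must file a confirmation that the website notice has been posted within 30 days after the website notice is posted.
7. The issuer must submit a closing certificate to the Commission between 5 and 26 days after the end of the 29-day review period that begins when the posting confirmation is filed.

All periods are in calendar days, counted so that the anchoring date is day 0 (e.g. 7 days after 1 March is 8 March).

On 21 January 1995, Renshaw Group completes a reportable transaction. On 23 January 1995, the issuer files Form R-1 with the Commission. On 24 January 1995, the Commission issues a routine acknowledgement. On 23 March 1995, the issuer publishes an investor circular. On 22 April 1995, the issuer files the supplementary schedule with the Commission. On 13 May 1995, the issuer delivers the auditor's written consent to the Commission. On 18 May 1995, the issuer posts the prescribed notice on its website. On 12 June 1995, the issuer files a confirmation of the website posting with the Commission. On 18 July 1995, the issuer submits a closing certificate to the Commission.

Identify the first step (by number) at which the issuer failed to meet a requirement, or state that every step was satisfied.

Step 1: 30 days after 21 January 1995 (when the transaction closes) is 20 February 1995; completed 23 January 1995, before the deadline.
Step 2: 60 days after 23 January 1995 (when Form R-1 is filed) is 24 March 1995; done 23 March 1995 — timely.
Step 3: the window is 14–32 days after 23 March 1995 (when the investor circular is published), so 6 April 1995 through 24 April 1995; done 22 April 1995, which is between those dates.
Step 4: 5 days after 9 May 1995 (end of the 17-day review period, which began when the supplementary schedule is filed on 22 April 1995) is 14 May 1995; 13 May 1995 is within that limit.
Step 5: 120 days after 21 January 1995 (when the transaction closes) is 21 May 1995; completed 18 May 1995, before the deadline.
Step 6: 30 days after 18 May 1995 (when the website notice is posted) is 17 June 1995; completed 12 June 1995, before the deadline.
Step 7: the window is 5–26 days after 11 July 1995 (end of the 29-day review period, which began when the posting confirmation is filed on 12 June 1995), so 16 July 1995 through 6 August 1995; done 18 July 1995, which is between those dates.

None — every step was satisfied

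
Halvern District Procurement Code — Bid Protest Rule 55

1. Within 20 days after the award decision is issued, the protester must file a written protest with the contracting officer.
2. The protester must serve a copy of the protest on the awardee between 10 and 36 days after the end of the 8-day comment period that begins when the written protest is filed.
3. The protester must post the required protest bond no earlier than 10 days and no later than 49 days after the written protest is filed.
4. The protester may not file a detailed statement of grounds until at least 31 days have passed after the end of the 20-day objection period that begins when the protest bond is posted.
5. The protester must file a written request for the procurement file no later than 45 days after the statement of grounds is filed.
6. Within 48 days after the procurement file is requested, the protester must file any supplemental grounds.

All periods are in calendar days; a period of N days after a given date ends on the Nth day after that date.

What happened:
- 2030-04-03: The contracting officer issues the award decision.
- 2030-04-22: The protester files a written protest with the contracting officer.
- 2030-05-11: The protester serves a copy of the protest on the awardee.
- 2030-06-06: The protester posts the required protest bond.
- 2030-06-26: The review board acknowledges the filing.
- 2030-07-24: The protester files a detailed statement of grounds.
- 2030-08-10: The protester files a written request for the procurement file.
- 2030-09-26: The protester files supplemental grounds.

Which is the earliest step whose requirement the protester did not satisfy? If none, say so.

Step 4

(1) due by 2030-04-03 + 20 days = 2030-04-23; 2030-04-22 is within that limit.
(2) the permitted window runs from 2030-04-30 + 10 = 2030-05-10 to 2030-04-30 + 36 = 2030-06-05; done 2030-05-11 — within the window.
(3) the permitted window runs from 2030-04-22 + 10 = 2030-05-02 to 2030-04-22 + 49 = 2030-06-10; done 2030-06-06, which is between those dates.
(4) permitted from 2030-06-26 + 31 days = 2030-07-27 onward; 2030-07-24 is 3 days before the earliest permitted date.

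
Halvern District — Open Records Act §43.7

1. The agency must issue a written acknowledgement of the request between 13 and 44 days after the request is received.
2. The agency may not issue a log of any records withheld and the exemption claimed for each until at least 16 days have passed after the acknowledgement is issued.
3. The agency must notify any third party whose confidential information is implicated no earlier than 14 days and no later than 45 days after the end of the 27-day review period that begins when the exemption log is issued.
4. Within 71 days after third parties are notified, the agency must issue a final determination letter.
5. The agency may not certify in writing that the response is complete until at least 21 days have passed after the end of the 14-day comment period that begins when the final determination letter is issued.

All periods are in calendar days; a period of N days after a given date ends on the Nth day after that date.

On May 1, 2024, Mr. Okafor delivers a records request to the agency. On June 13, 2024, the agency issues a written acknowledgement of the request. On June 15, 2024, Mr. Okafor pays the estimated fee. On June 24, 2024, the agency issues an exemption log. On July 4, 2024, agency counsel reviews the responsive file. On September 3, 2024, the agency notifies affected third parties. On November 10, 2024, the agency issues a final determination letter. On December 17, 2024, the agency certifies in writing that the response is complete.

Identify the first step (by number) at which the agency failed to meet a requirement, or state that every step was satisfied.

Step 1: the window is 13–44 days after May 1, 2024 (when the request is received), so May 14, 2024 through June 14, 2024; done June 13, 2024 — within the window.
Step 2: the earliest permitted date is 16 days after June 13, 2024 (when the acknowledgement is issued), i.e. June 29, 2024; acted on June 24, 2024, 5 days prematurely.
The procedure was therefore not followed at step 2.

Step 2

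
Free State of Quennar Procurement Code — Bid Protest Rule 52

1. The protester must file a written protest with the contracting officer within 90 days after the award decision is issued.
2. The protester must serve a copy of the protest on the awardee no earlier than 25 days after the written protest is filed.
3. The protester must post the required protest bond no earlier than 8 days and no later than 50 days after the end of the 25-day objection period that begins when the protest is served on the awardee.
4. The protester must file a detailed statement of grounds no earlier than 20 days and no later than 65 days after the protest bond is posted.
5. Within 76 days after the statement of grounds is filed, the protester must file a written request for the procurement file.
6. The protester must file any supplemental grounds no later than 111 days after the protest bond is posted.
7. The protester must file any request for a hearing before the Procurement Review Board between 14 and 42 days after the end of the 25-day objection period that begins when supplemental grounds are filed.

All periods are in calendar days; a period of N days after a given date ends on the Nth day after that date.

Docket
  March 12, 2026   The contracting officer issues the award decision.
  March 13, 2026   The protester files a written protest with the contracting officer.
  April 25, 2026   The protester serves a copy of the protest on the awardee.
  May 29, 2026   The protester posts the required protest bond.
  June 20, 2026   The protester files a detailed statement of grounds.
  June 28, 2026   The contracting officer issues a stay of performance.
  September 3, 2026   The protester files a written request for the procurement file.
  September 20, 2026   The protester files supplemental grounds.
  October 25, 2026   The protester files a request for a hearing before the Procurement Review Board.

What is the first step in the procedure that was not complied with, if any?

(1) due by March 12, 2026 + 90 days = June 10, 2026; March 13, 2026 is within that limit.
(2) permitted from March 13, 2026 + 25 days = April 7, 2026 onward; done April 25, 2026 — permitted.
(3) the permitted window runs from May 20, 2026 + 8 = May 28, 2026 to May 20, 2026 + 50 = July 9, 2026; May 29, 2026 falls inside that range.
(4) the permitted window runs from May 29, 2026 + 20 = June 18, 2026 to May 29, 2026 + 65 = August 2, 2026; June 20, 2026 falls inside that range.
(5) due by June 20, 2026 + 76 days = September 4, 2026; September 3, 2026 is within that limit.
(6) due by May 29, 2026 + 111 days = September 17, 2026; done September 20, 2026 — 3 days late.

Step 6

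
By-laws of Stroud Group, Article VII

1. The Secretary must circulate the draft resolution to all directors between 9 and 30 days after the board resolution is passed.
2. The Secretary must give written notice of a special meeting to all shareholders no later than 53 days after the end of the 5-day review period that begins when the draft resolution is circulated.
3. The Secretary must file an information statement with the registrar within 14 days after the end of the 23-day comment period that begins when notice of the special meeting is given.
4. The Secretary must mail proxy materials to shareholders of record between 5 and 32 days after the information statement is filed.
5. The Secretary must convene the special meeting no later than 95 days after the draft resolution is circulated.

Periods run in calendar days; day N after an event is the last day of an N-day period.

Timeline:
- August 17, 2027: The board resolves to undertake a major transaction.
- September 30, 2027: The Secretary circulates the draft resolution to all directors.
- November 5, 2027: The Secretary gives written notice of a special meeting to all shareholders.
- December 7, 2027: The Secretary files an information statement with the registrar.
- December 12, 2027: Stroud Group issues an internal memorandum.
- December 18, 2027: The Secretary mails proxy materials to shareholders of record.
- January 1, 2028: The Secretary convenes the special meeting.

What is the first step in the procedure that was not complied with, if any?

Step 1

Step 1: the window is 9–30 days after August 17, 2027 (when the board resolution is passed), so August 26, 2027 through September 16, 2027; done September 30, 2027 — 14 days after the window closed.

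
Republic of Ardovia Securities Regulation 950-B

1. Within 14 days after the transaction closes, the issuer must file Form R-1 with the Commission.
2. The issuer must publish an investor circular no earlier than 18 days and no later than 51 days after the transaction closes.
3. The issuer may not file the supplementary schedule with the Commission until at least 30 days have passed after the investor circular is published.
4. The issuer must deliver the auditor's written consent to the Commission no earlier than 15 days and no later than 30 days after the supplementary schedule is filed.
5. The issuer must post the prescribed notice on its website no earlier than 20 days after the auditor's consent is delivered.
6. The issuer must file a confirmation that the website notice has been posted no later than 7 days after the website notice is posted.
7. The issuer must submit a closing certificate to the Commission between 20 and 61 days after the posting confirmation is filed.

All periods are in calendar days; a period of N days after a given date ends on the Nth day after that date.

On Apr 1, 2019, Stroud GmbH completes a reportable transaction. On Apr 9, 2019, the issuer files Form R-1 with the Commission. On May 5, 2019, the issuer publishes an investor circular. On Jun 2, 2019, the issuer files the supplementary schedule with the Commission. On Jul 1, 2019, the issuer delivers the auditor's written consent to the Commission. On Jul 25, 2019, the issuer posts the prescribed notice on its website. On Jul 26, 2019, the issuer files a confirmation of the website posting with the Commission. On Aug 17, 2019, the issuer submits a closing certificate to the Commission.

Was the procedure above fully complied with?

(1) due by Apr 1, 2019 + 14 days = Apr 15, 2019; Apr 9, 2019 is within that limit.
(2) the permitted window runs from Apr 1, 2019 + 18 = Apr 19, 2019 to Apr 1, 2019 + 51 = May 22, 2019; May 5, 2019 falls inside that range.
(3) permitted from May 5, 2019 + 30 days = Jun 4, 2019 onward; acted on Jun 2, 2019, 2 days prematurely.

No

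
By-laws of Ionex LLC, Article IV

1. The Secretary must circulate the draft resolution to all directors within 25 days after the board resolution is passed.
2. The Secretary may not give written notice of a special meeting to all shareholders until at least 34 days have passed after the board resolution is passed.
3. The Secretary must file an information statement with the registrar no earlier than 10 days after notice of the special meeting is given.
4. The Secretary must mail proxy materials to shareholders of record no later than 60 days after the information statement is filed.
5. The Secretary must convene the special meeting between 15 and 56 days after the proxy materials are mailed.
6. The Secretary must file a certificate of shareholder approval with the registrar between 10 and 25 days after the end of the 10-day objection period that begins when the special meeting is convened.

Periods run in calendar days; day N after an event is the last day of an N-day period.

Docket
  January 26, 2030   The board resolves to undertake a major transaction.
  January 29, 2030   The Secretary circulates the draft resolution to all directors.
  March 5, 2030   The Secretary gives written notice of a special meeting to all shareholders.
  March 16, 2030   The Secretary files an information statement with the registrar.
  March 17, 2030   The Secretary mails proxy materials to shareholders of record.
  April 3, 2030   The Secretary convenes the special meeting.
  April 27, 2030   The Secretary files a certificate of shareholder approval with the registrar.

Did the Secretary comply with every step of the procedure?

Yes

(1) due by January 26, 2030 + 25 days = February 20, 2030; completed January 29, 2030, before the deadline.
(2) permitted from January 26, 2030 + 34 days = March 1, 2030 onward; done March 5, 2030, after the minimum wait.
(3) permitted from March 5, 2030 + 10 days = March 15, 2030 onward; done March 16, 2030 — permitted.
(4) due by March 16, 2030 + 60 days = May 15, 2030; completed March 17, 2030, before the deadline.
(5) the permitted window runs from March 17, 2030 + 15 = April 1, 2030 to March 17, 2030 + 56 = May 12, 2030; done April 3, 2030 — within the window.
(6) the permitted window runs from April 13, 2030 + 10 = April 23, 2030 to April 13, 2030 + 25 = May 8, 2030; done April 27, 2030, which is between those dates.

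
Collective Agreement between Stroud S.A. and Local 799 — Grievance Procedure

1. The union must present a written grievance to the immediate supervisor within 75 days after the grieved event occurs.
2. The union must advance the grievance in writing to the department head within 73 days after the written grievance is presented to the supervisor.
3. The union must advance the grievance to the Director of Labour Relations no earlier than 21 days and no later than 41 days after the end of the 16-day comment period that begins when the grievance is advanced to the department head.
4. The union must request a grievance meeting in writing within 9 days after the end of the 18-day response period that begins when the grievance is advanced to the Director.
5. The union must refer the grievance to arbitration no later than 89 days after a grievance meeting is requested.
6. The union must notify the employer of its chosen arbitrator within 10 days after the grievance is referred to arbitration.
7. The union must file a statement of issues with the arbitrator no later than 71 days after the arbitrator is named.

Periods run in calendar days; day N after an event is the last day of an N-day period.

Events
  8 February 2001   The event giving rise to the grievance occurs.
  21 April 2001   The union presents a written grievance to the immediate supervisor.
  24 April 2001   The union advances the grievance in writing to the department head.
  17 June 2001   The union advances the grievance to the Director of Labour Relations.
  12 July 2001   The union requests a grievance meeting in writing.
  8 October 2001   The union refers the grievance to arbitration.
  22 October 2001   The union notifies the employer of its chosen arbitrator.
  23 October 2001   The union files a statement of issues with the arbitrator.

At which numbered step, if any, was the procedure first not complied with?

Step 1 — counting 75 days from 8 February 2001 (when the grieved event occurs) gives a deadline of 24 April 2001; 21 April 2001 is within that limit.
Step 2 — counting 73 days from 21 April 2001 (when the written grievance is presented to the supervisor) gives a deadline of 3 July 2001; 24 April 2001 is within that limit.
Step 3 — 21 and 41 days from 10 May 2001 (end of the 16-day comment period, which began when the grievance is advanced to the department head on 24 April 2001) are 31 May 2001 and 20 June 2001 respectively; 17 June 2001 falls inside that range.
Step 4 — counting 9 days from 5 July 2001 (end of the 18-day response period, which began when the grievance is advanced to the Director on 17 June 2001) gives a deadline of 14 July 2001; done 12 July 2001 — timely.
Step 5 — counting 89 days from 12 July 2001 (when a grievance meeting is requested) gives a deadline of 9 October 2001; 8 October 2001 is within that limit.
Step 6 — counting 10 days from 8 October 2001 (when the grievance is referred to arbitration) gives a deadline of 18 October 2001; 22 October 2001 misses that deadline by 4 days.
No need to go further; step 6 was not satisfied.

Step 6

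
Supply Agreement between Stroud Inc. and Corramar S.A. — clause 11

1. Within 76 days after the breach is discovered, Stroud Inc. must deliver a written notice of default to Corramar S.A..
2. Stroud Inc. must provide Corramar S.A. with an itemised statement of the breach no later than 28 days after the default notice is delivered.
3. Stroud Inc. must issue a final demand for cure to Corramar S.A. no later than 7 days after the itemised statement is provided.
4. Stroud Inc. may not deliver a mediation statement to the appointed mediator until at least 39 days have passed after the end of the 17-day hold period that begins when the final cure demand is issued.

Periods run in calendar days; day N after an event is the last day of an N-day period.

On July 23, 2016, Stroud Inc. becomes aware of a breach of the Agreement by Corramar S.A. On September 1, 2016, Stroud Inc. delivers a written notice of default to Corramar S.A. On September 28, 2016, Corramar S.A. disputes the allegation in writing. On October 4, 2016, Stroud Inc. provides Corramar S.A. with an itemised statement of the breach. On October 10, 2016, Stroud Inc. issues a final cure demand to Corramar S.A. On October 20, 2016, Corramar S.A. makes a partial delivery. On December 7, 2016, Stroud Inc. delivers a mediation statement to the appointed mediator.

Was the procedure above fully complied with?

No

Step 1: 76 days after July 23, 2016 (when the breach is discovered) is October 7, 2016; September 1, 2016 is within that limit.
Step 2: 28 days after September 1, 2016 (when the default notice is delivered) is September 29, 2016; done October 4, 2016 — 5 days late.
That is the first point of non-compliance.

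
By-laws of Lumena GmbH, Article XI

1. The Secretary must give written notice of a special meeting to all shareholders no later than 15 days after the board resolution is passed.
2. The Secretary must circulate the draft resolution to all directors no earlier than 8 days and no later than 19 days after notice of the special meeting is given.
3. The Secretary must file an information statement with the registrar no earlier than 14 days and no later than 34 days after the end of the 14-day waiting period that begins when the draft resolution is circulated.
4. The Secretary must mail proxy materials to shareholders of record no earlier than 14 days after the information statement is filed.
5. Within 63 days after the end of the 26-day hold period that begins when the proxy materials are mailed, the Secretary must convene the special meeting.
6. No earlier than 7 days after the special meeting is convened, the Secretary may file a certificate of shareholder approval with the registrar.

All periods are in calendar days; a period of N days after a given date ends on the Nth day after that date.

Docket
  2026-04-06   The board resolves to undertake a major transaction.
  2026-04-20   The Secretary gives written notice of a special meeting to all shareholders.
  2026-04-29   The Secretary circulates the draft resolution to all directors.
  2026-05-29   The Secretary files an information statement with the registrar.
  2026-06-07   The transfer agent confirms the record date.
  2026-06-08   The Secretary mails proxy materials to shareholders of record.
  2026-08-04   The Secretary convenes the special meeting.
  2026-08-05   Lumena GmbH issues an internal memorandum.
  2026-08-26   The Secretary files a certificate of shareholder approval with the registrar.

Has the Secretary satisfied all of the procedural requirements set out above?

Step 1: 15 days after 2026-04-06 (when the board resolution is passed) is 2026-04-21; done 2026-04-20 — timely.
Step 2: the window is 8–19 days after 2026-04-20 (when notice of the special meeting is given), so 2026-04-28 through 2026-05-09; done 2026-04-29, which is between those dates.
Step 3: the window is 14–34 days after 2026-05-13 (end of the 14-day waiting period, which began when the draft resolution is circulated on 2026-04-29), so 2026-05-27 through 2026-06-16; done 2026-05-29 — within the window.
Step 4: the earliest permitted date is 14 days after 2026-05-29 (when the information statement is filed), i.e. 2026-06-12; 2026-06-08 is 4 days before the earliest permitted date.

No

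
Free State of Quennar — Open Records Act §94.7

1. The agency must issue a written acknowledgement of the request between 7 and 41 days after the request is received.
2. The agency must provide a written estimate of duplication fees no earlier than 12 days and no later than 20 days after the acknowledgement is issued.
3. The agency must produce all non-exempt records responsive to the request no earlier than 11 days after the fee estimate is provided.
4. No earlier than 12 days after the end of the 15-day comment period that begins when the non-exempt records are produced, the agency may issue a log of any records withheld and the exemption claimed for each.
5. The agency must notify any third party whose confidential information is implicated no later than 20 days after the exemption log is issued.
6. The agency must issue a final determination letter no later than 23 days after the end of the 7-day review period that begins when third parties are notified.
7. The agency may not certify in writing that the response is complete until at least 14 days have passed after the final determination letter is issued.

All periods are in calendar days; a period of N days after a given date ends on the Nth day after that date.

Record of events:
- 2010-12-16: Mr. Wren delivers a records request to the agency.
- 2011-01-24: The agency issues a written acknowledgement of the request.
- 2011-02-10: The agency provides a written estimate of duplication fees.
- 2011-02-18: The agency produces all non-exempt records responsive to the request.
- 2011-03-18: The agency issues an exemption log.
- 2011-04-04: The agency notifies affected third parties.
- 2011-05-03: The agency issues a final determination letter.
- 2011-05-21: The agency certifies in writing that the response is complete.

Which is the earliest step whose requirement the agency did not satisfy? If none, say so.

Step 3

Step 1: the window is 7–41 days after 2010-12-16 (when the request is received), so 2010-12-23 through 2011-01-26; done 2011-01-24 — within the window.
Step 2: the window is 12–20 days after 2011-01-24 (when the acknowledgement is issued), so 2011-02-05 through 2011-02-13; done 2011-02-10 — within the window.
Step 3: the earliest permitted date is 11 days after 2011-02-10 (when the fee estimate is provided), i.e. 2011-02-21; done 2011-02-18 — 3 days too early.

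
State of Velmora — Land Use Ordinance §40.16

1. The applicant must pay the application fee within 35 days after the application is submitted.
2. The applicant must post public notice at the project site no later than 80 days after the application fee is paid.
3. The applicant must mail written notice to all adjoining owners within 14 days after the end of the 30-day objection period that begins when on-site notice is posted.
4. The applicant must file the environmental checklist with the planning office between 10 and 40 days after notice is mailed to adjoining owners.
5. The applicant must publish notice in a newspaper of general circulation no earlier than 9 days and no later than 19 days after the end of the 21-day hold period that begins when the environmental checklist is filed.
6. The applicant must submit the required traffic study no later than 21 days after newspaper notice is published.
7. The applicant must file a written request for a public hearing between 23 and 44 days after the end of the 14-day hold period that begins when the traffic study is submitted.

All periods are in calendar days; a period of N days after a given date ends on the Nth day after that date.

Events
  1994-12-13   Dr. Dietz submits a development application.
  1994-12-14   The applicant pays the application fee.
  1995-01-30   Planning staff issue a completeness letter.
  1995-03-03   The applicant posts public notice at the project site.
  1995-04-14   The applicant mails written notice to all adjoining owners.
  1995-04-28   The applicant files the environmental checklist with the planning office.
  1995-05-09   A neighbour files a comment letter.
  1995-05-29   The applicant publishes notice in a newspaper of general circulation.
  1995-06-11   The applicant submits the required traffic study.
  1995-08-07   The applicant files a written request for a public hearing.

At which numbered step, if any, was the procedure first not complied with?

None — every step was satisfied

(1) due by 1994-12-13 + 35 days = 1995-01-17; done 1994-12-14 — timely.
(2) due by 1994-12-14 + 80 days = 1995-03-04; 1995-03-03 is within that limit.
(3) due by 1995-04-02 + 14 days = 1995-04-16; completed 1995-04-14, before the deadline.
(4) the permitted window runs from 1995-04-14 + 10 = 1995-04-24 to 1995-04-14 + 40 = 1995-05-24; 1995-04-28 falls inside that range.
(5) the permitted window runs from 1995-05-19 + 9 = 1995-05-28 to 1995-05-19 + 19 = 1995-06-07; done 1995-05-29, which is between those dates.
(6) due by 1995-05-29 + 21 days = 1995-06-19; completed 1995-06-11, before the deadline.
(7) the permitted window runs from 1995-06-25 + 23 = 1995-07-18 to 1995-06-25 + 44 = 1995-08-08; done 1995-08-07 — within the window.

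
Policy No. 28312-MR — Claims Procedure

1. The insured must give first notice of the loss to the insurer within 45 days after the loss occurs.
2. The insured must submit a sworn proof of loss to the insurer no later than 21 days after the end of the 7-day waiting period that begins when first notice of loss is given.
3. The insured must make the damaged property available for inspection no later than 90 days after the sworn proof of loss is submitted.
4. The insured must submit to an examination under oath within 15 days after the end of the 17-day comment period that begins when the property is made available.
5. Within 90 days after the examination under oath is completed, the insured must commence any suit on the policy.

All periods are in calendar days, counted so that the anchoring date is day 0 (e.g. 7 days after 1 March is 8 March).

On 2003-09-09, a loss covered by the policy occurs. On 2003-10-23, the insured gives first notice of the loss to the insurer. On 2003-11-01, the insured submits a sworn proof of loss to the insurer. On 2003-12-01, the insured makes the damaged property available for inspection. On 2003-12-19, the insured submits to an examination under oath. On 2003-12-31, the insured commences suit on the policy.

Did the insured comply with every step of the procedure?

Yes

(1) due by 2003-09-09 + 45 days = 2003-10-24; done 2003-10-23 — timely.
(2) due by 2003-10-30 + 21 days = 2003-11-20; 2003-11-01 is within that limit.
(3) due by 2003-11-01 + 90 days = 2004-01-30; done 2003-12-01 — timely.
(4) due by 2003-12-18 + 15 days = 2004-01-02; completed 2003-12-19, before the deadline.
(5) due by 2003-12-19 + 90 days = 2004-03-18; completed 2003-12-31, before the deadline.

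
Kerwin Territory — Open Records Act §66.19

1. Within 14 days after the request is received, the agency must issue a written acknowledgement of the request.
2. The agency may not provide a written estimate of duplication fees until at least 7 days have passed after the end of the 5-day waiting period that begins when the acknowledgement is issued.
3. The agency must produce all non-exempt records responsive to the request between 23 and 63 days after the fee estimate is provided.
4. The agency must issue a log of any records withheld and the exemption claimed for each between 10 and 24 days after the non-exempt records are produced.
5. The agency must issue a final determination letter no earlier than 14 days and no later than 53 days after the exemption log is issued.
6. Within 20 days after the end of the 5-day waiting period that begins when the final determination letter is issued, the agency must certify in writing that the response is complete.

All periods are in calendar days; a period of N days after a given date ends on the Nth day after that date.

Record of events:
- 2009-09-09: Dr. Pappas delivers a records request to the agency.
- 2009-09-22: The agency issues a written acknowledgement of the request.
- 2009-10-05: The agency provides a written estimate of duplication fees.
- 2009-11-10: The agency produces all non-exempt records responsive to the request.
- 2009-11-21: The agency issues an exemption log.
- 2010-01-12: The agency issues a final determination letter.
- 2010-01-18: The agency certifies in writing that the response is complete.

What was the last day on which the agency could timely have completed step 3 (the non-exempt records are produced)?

Step 3 runs from 2009-10-05, when the fee estimate is provided. The window is 23–63 days after 2009-10-05; it closes on 2009-12-07.

2009-12-07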